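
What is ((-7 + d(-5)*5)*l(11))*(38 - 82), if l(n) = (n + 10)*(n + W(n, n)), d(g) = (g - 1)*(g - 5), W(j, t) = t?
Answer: -5956104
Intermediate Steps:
d(g) = (-1 + g)*(-5 + g)
l(n) = 2*n*(10 + n) (l(n) = (n + 10)*(n + n) = (10 + n)*(2*n) = 2*n*(10 + n))
((-7 + d(-5)*5)*l(11))*(38 - 82) = ((-7 + (5 + (-5)² - 6*(-5))*5)*(2*11*(10 + 11)))*(38 - 82) = ((-7 + (5 + 25 + 30)*5)*(2*11*21))*(-44) = ((-7 + 60*5)*462)*(-44) = ((-7 + 300)*462)*(-44) = (293*462)*(-44) = 135366*(-44) = -5956104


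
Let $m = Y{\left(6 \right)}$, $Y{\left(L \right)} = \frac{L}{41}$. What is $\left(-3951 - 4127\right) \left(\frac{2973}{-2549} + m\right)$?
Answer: $\frac{861106722}{104509} \approx 8239.5$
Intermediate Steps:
$Y{\left(L \right)} = \frac{L}{41}$ ($Y{\left(L \right)} = L \frac{1}{41} = \frac{L}{41}$)
$m = \frac{6}{41}$ ($m = \frac{1}{41} \cdot 6 = \frac{6}{41} \approx 0.14634$)
$\left(-3951 - 4127\right) \left(\frac{2973}{-2549} + m\right) = \left(-3951 - 4127\right) \left(\frac{2973}{-2549} + \frac{6}{41}\right) = - 8078 \left(2973 \left(- \frac{1}{2549}\right) + \frac{6}{41}\right) = - 8078 \left(- \frac{2973}{2549} + \frac{6}{41}\right) = \left(-8078\right) \left(- \frac{106599}{104509}\right) = \frac{861106722}{104509}$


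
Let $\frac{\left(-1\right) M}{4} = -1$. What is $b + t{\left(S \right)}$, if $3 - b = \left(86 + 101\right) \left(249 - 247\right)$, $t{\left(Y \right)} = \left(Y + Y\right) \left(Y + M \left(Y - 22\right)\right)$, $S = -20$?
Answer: $7149$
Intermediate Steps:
$M = 4$ ($M = \left(-4\right) \left(-1\right) = 4$)
$t{\left(Y \right)} = 2 Y \left(-88 + 5 Y\right)$ ($t{\left(Y \right)} = \left(Y + Y\right) \left(Y + 4 \left(Y - 22\right)\right) = 2 Y \left(Y + 4 \left(-22 + Y\right)\right) = 2 Y \left(Y + \left(-88 + 4 Y\right)\right) = 2 Y \left(-88 + 5 Y\right)$)
$b = -371$ ($b = 3 - \left(86 + 101\right) \left(249 - 247\right) = 3 - 187 \cdot 2 = 3 - 374 = -371$)
$b + t{\left(S \right)} = -371 + 2 \left(-20\right) \left(-88 + 5 \left(-20\right)\right) = -371 + 2 \left(-20\right) \left(-88 - 100\right) = -371 + 2 \left(-20\right) \left(-188\right) = -371 + 7520 = 7149$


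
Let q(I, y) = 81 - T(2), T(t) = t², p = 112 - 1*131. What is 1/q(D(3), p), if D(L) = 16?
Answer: 1/77 ≈ 0.012987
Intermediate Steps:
p = -19 (p = 112 - 131 = -19)
q(I, y) = 77 (q(I, y) = 81 - 1*2² = 81 - 1*4 = 81 - 4 = 77)
1/q(D(3), p) = 1/77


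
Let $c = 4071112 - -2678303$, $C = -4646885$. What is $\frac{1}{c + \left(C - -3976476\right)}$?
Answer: $\frac{1}{6079006} \approx 1.645 \cdot 10^{-7}$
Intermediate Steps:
$c = 6749415$ ($c = 4071112 + 2678303 = 6749415$)
$\frac{1}{c + \left(C - -3976476\right)} = \frac{1}{6749415 - 670409} = \frac{1}{6079006}$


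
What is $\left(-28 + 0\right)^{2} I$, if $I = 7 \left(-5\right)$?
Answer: $-27440$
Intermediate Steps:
$I = -35$
$\left(-28 + 0\right)^{2} I = \left(-28 + 0\right)^{2} \left(-35\right) = \left(-28\right)^{2} \left(-35\right) = 784 \left(-35\right) = -27440$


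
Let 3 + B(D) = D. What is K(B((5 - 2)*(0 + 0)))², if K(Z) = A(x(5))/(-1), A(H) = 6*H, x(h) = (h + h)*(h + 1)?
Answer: 129600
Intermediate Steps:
x(h) = 2*h*(1 + h) (x(h) = (2*h)*(1 + h) = 2*h*(1 + h))
B(D) = -3 + D
K(Z) = -360 (K(Z) = (6*(2*5*(1 + 5)))/(-1) = (6*(2*5*6))*(-1) = (6*60)*(-1) = 360*(-1) = -360)
K(B((5 - 2)*(0 + 0)))² = (-360)² = 129600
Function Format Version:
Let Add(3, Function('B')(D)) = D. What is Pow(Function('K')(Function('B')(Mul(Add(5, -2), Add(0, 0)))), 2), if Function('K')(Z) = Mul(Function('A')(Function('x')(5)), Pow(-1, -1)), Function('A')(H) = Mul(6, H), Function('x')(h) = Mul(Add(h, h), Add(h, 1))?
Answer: 129600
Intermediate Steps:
Function('x')(h) = Mul(2, h, Add(1, h)) (Function('x')(h) = Mul(Mul(2, h), Add(1, h)) = Mul(2, h, Add(1, h)))
Function('B')(D) = Add(-3, D)
Function('K')(Z) = -360 (Function('K')(Z) = Mul(Mul(6, Mul(2, 5, Add(1, 5))), Pow(-1, -1)) = Mul(Mul(6, Mul(2, 5, 6)), -1) = Mul(Mul(6, 60), -1) = Mul(360, -1) = -360)
Pow(Function('K')(Function('B')(Mul(Add(5, -2), Add(0, 0)))), 2) = Pow(-360, 2) = 129600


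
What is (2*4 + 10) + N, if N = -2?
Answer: 16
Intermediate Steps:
(2*4 + 10) + N = (2*4 + 10) - 2 = (8 + 10) - 2 = 18 - 2 = 16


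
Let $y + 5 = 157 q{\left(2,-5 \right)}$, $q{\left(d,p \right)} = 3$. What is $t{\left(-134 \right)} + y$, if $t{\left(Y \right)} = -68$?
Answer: $398$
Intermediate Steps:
$y = 466$ ($y = -5 + 157 \cdot 3 = -5 + 471 = 466$)
$t{\left(-134 \right)} + y = -68 + 466 = 398$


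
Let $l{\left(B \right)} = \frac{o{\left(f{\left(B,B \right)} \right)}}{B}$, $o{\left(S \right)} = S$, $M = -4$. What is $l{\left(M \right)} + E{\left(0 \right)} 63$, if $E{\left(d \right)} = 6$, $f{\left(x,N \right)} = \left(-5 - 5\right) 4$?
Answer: $388$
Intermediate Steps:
$f{\left(x,N \right)} = -40$ ($f{\left(x,N \right)} = \left(-10\right) 4 = -40$)
$l{\left(B \right)} = - \frac{40}{B}$
$l{\left(M \right)} + E{\left(0 \right)} 63 = - \frac{40}{-4} + 6 \cdot 63 = \left(-40\right) \left(- \frac{1}{4}\right) + 378 = 10 + 378 = 388$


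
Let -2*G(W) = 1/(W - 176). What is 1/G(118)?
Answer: 116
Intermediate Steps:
G(W) = -1/(2*(-176 + W)) (G(W) = -1/(2*(W - 176)) = -1/(2*(-176 + W)))
1/G(118) = 1/(-1/(-352 + 2*118)) = 1/(-1/(-352 + 236)) = 1/(-1/(-116)) = 1/(-1*(-1/116)) = 1/(1/116) = 116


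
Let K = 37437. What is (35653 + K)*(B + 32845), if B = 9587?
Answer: 3101354880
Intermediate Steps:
(35653 + K)*(B + 32845) = (35653 + 37437)*(9587 + 32845) = 73090*42432 = 3101354880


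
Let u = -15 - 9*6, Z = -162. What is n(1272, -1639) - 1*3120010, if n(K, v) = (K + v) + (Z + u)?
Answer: -3120608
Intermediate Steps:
u = -69 (u = -15 - 54 = -69)
n(K, v) = -231 + K + v (n(K, v) = (K + v) + (-162 - 69) = (K + v) - 231 = -231 + K + v)
n(1272, -1639) - 1*3120010 = (-231 + 1272 - 1639) - 1*3120010 = -598 - 3120010 = -3120608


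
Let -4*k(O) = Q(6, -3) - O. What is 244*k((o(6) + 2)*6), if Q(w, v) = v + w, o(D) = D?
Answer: 2745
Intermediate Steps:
k(O) = -¾ + O/4 (k(O) = -((-3 + 6) - O)/4 = -(3 - O)/4 = -¾ + O/4)
244*k((o(6) + 2)*6) = 244*(-¾ + ((6 + 2)*6)/4) = 244*(-¾ + (8*6)/4) = 244*(-¾ + (¼)*48) = 244*(-¾ + 12) = 244*(45/4) = 2745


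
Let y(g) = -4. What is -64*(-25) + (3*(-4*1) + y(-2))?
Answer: 1584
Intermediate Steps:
-64*(-25) + (3*(-4*1) + y(-2)) = -64*(-25) + (3*(-4*1) - 4) = 1600 + (3*(-4) - 4) = 1600 + (-12 - 4) = 1600 - 16 = 1584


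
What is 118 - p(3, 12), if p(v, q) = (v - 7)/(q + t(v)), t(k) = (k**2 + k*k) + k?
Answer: 3898/33 ≈ 118.12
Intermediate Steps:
t(k) = k + 2*k**2 (t(k) = (k**2 + k**2) + k = 2*k**2 + k = k + 2*k**2)
p(v, q) = (-7 + v)/(q + v*(1 + 2*v)) (p(v, q) = (v - 7)/(q + v*(1 + 2*v)) = (-7 + v)/(q + v*(1 + 2*v)))
118 - p(3, 12) = 118 - (-7 + 3)/(12 + 3*(1 + 2*3)) = 118 - (-4)/(12 + 3*(1 + 6)) = 118 - (-4)/(12 + 3*7) = 118 - (-4)/(12 + 21) = 118 - (-4)/33 = 118 - 1*(-4/33) = 118 + 4/33 = 3898/33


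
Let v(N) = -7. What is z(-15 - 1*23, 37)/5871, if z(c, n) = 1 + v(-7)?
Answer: -2/1957 ≈ -0.0010220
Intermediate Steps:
z(c, n) = -6 (z(c, n) = 1 - 7 = -6)
z(-15 - 1*23, 37)/5871 = -6/5871 = -6*1/5871 = -2/1957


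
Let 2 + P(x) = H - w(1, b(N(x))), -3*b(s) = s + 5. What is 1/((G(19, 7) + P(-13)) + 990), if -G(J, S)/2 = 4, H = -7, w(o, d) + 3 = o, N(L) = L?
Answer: 1/975 ≈ 0.0010256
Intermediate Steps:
b(s) = -5/3 - s/3 (b(s) = -(s + 5)/3 = -(5 + s)/3 = -5/3 - s/3)
w(o, d) = -3 + o
G(J, S) = -8 (G(J, S) = -2*4 = -8)
P(x) = -7 (P(x) = -2 + (-7 - (-3 + 1)) = -2 + (-7 - 1*(-2)) = -2 + (-7 + 2) = -2 - 5 = -7)
1/((G(19, 7) + P(-13)) + 990) = 1/((-8 - 7) + 990) = 1/(-15 + 990) = 1/975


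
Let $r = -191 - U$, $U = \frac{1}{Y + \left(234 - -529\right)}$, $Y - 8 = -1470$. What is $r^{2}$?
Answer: $\frac{17824386064}{488601} \approx 36480.0$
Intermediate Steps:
$Y = -1462$ ($Y = 8 - 1470 = -1462$)
$U = - \frac{1}{699}$ ($U = \frac{1}{-1462 + \left(234 - -529\right)} = \frac{1}{-1462 + \left(234 + 529\right)} = \frac{1}{-1462 + 763} = \frac{1}{-699} = - \frac{1}{699} \approx -0.0014306$)
$r = - \frac{133508}{699}$ ($r = -191 - - \frac{1}{699} = -191 + \frac{1}{699} = - \frac{133508}{699} \approx -191.0$)
$r^{2} = \left(- \frac{133508}{699}\right)^{2} = \frac{17824386064}{488601}$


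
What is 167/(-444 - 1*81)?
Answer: -167/525 ≈ -0.31810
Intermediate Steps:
167/(-444 - 1*81) = 167/(-444 - 81) = 167/(-525) = 167*(-1/525) = -167/525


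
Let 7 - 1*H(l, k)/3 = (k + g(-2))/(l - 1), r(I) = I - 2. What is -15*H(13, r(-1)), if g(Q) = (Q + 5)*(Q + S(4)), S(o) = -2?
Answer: -1485/4 ≈ -371.25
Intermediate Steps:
g(Q) = (-2 + Q)*(5 + Q) (g(Q) = (Q + 5)*(Q - 2) = (5 + Q)*(-2 + Q) = (-2 + Q)*(5 + Q))
r(I) = -2 + I
H(l, k) = 21 - 3*(-12 + k)/(-1 + l) (H(l, k) = 21 - 3*(k + (-10 + (-2)**2 + 3*(-2)))/(l - 1) = 21 - 3*(k + (-10 + 4 - 6))/(-1 + l) = 21 - 3*(k - 12)/(-1 + l) = 21 - 3*(-12 + k)/(-1 + l))
-15*H(13, r(-1)) = -45*(5 - (-2 - 1) + 7*13)/(-1 + 13) = -45*(5 - 1*(-3) + 91)/12 = -45*(5 + 3 + 91)/12 = -45*99/12 = -15*99/4 = -1485/4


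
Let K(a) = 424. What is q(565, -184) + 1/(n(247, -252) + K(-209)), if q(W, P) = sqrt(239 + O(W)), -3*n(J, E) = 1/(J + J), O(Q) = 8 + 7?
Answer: 1482/628367 + sqrt(254) ≈ 15.940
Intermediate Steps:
O(Q) = 15
n(J, E) = -1/(6*J) (n(J, E) = -1/(3*(J + J)) = -1/(2*J)/3 = -1/(6*J))
q(W, P) = sqrt(254) (q(W, P) = sqrt(239 + 15) = sqrt(254))
q(565, -184) + 1/(n(247, -252) + K(-209)) = sqrt(254) + 1/(-1/6/247 + 424) = sqrt(254) + 1/(-1/6*1/247 + 424) = sqrt(254) + 1/(-1/1482 + 424) = sqrt(254) + 1/(628367/1482) = sqrt(254) + 1482/628367 = 1482/628367 + sqrt(254)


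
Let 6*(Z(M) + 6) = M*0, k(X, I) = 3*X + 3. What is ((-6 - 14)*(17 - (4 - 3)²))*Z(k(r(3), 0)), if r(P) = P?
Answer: 1920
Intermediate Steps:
k(X, I) = 3 + 3*X
Z(M) = -6 (Z(M) = -6 + (M*0)/6 = -6 + (⅙)*0 = -6 + 0 = -6)
((-6 - 14)*(17 - (4 - 3)²))*Z(k(r(3), 0)) = ((-6 - 14)*(17 - (4 - 3)²))*(-6) = -20*(17 - 1*1²)*(-6) = -20*(17 - 1*1)*(-6) = -20*(17 - 1)*(-6) = -20*16*(-6) = -320*(-6) = 1920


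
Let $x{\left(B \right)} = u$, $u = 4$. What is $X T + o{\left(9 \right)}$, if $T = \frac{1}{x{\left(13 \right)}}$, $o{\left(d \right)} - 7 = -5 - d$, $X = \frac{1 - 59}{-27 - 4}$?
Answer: $- \frac{405}{62} \approx -6.5323$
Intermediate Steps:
$x{\left(B \right)} = 4$
$X = \frac{58}{31}$ ($X = - \frac{58}{-31} = \left(-58\right) \left(- \frac{1}{31}\right) = \frac{58}{31} \approx 1.871$)
$o{\left(d \right)} = 2 - d$ ($o{\left(d \right)} = 7 - \left(5 + d\right) = 2 - d$)
$T = \frac{1}{4} \approx 0.25$
$X T + o{\left(9 \right)} = \frac{58}{31} \cdot \frac{1}{4} + \left(2 - 9\right) = \frac{29}{62} + \left(2 - 9\right) = \frac{29}{62} - 7 = - \frac{405}{62}$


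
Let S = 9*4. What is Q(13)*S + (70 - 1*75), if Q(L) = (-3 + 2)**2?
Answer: 31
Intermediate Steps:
Q(L) = 1 (Q(L) = (-1)**2 = 1)
S = 36
Q(13)*S + (70 - 1*75) = 1*36 + (70 - 1*75) = 36 + (70 - 75) = 36 - 5 = 31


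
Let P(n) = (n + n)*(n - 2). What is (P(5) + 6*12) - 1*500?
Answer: -398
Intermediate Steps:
P(n) = 2*n*(-2 + n) (P(n) = (2*n)*(-2 + n) = 2*n*(-2 + n))
(P(5) + 6*12) - 1*500 = (2*5*(-2 + 5) + 6*12) - 1*500 = (2*5*3 + 72) - 500 = (30 + 72) - 500 = 102 - 500 = -398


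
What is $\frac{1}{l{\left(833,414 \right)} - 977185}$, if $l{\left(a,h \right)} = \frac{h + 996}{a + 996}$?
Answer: $- \frac{1829}{1787269955} \approx -1.0233 \cdot 10^{-6}$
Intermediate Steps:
$l{\left(a,h \right)} = \frac{996 + h}{996 + a}$
$\frac{1}{l{\left(833,414 \right)} - 977185} = \frac{1}{\frac{996 + 414}{996 + 833} - 977185} = \frac{1}{\frac{1}{1829} \cdot 1410 - 977185} = \frac{1}{\frac{1410}{1829} - 977185} = \frac{1}{- \frac{1787269955}{1829}} = - \frac{1829}{1787269955}$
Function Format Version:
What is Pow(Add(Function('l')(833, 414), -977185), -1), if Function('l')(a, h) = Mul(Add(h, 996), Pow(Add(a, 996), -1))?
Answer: Rational(-1829, 1787269955) ≈ -1.0233e-6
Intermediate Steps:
Function('l')(a, h) = Mul(Pow(Add(996, a), -1), Add(996, h)) (Function('l')(a, h) = Mul(Add(996, h), Pow(Add(996, a), -1)) = Mul(Pow(Add(996, a), -1), Add(996, h)))
Pow(Add(Function('l')(833, 414), -977185), -1) = Pow(Add(Mul(Pow(Add(996, 833), -1), Add(996, 414)), -977185), -1) = Pow(Add(Mul(Pow(1829, -1), 1410), -977185), -1) = Pow(Add(Mul(Rational(1, 1829), 1410), -977185), -1) = Pow(Add(Rational(1410, 1829), -977185), -1) = Pow(Rational(-1787269955, 1829), -1) = Rational(-1829, 1787269955)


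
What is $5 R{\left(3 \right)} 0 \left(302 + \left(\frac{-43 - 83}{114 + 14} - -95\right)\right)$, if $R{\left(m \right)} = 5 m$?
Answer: $0$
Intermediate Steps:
$5 R{\left(3 \right)} 0 \left(302 + \left(\frac{-43 - 83}{114 + 14} - -95\right)\right) = 5 \cdot 5 \cdot 3 \cdot 0 \left(302 + \left(\frac{-43 - 83}{114 + 14} - -95\right)\right) = 5 \cdot 15 \cdot 0 \left(302 + \left(- \frac{126}{128} + 95\right)\right) = 75 \cdot 0 \left(302 + \left(\left(-126\right) \frac{1}{128} + 95\right)\right) = 0 \left(302 + \left(- \frac{63}{64} + 95\right)\right) = 0 \left(302 + \frac{6017}{64}\right) = 0 \cdot \frac{25345}{64} = 0$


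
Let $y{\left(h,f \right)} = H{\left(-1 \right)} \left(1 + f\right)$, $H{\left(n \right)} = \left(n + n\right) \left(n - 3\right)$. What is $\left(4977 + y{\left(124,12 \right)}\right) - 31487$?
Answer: $-26406$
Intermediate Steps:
$H{\left(n \right)} = 2 n \left(-3 + n\right)$
$y{\left(h,f \right)} = 8 + 8 f$ ($y{\left(h,f \right)} = 2 \left(-1\right) \left(-3 - 1\right) \left(1 + f\right) = 2 \left(-1\right) \left(-4\right) \left(1 + f\right) = 8 \left(1 + f\right) = 8 + 8 f$)
$\left(4977 + y{\left(124,12 \right)}\right) - 31487 = \left(4977 + \left(8 + 8 \cdot 12\right)\right) - 31487 = \left(4977 + \left(8 + 96\right)\right) - 31487 = \left(4977 + 104\right) - 31487 = 5081 - 31487 = -26406$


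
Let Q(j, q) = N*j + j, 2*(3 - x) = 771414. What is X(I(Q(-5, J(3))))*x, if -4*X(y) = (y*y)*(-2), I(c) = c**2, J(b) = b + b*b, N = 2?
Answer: -9763132500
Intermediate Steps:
J(b) = b + b**2
x = -385704 (x = 3 - 1/2*771414 = 3 - 385707 = -385704)
Q(j, q) = 3*j (Q(j, q) = 2*j + j = 3*j)
X(y) = y**2/2 (X(y) = -y*y*(-2)/4 = -y**2*(-2)/4 = -(-1)*y**2/2 = y**2/2)
X(I(Q(-5, J(3))))*x = (((3*(-5))**2)**2/2)*(-385704) = (((-15)**2)**2/2)*(-385704) = ((1/2)*225**2)*(-385704) = ((1/2)*50625)*(-385704) = (50625/2)*(-385704) = -9763132500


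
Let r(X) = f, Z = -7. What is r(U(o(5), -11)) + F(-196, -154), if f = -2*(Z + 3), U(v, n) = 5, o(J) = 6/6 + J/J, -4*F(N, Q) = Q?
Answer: 93/2 ≈ 46.500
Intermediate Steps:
F(N, Q) = -Q/4
o(J) = 2 (o(J) = 6*(⅙) + 1 = 1 + 1 = 2)
f = 8 (f = -2*(-7 + 3) = -2*(-4) = 8)
r(X) = 8
r(U(o(5), -11)) + F(-196, -154) = 8 - ¼*(-154) = 8 + 77/2 = 93/2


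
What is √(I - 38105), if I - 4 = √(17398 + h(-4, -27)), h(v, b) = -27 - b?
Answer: √(-38101 + √17398) ≈ 194.86*I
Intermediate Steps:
I = 4 + √17398 (I = 4 + √(17398 + (-27 - 1*(-27))) = 4 + √(17398 + (-27 + 27)) = 4 + √(17398 + 0) = 4 + √17398 ≈ 135.90)
√(I - 38105) = √((4 + √17398) - 38105) = √(-38101 + √17398)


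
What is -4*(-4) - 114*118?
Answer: -13436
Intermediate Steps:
-4*(-4) - 114*118 = 16 - 13452 = -13436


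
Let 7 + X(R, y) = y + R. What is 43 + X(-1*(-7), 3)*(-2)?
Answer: 37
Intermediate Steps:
X(R, y) = -7 + R + y (X(R, y) = -7 + (y + R) = -7 + (R + y) = -7 + R + y)
43 + X(-1*(-7), 3)*(-2) = 43 + (-7 - 1*(-7) + 3)*(-2) = 43 + (-7 + 7 + 3)*(-2) = 43 + 3*(-2) = 43 - 6 = 37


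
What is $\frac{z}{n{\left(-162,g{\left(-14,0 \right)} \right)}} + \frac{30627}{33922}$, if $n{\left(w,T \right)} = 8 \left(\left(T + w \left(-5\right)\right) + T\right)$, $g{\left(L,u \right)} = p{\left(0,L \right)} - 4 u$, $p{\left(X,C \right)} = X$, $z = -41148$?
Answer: $- \frac{1847777}{339220} \approx -5.4471$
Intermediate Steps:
$g{\left(L,u \right)} = - 4 u$ ($g{\left(L,u \right)} = 0 - 4 u = - 4 u$)
$n{\left(w,T \right)} = - 40 w + 16 T$ ($n{\left(w,T \right)} = 8 \left(\left(T - 5 w\right) + T\right) = 8 \left(- 5 w + 2 T\right) = - 40 w + 16 T$)
$\frac{z}{n{\left(-162,g{\left(-14,0 \right)} \right)}} + \frac{30627}{33922} = - \frac{41148}{\left(-40\right) \left(-162\right) + 16 \left(\left(-4\right) 0\right)} + \frac{30627}{33922} = - \frac{41148}{6480 + 16 \cdot 0} + 30627 \cdot \frac{1}{33922} = - \frac{41148}{6480 + 0} + \frac{30627}{33922} = - \frac{41148}{6480} + \frac{30627}{33922} = \left(-41148\right) \frac{1}{6480} + \frac{30627}{33922} = - \frac{127}{20} + \frac{30627}{33922} = - \frac{1847777}{339220}$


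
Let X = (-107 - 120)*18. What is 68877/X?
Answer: -7653/454 ≈ -16.857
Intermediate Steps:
X = -4086 (X = -227*18 = -4086)
68877/X = 68877/(-4086) = 68877*(-1/4086) = -7653/454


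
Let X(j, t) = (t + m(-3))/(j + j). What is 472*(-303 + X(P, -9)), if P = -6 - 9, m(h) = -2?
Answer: -2142644/15 ≈ -1.4284e+5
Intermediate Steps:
P = -15
X(j, t) = (-2 + t)/(2*j) (X(j, t) = (t - 2)/(j + j) = (-2 + t)/((2*j)) = (-2 + t)*(1/(2*j)) = (-2 + t)/(2*j))
472*(-303 + X(P, -9)) = 472*(-303 + (½)*(-2 - 9)/(-15)) = 472*(-303 + (½)*(-1/15)*(-11)) = 472*(-303 + 11/30) = 472*(-9079/30) = -2142644/15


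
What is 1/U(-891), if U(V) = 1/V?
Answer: -891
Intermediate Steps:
1/U(-891) = 1/(1/(-891)) = 1/(-1/891) = -891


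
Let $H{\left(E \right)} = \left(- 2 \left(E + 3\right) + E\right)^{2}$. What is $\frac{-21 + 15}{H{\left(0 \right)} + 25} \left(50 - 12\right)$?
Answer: $- \frac{228}{61} \approx -3.7377$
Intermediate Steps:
$H{\left(E \right)} = \left(-6 - E\right)^{2}$ ($H{\left(E \right)} = \left(- 2 \left(3 + E\right) + E\right)^{2} = \left(\left(-6 - 2 E\right) + E\right)^{2} = \left(-6 - E\right)^{2}$)
$\frac{-21 + 15}{H{\left(0 \right)} + 25} \left(50 - 12\right) = \frac{-21 + 15}{\left(6 + 0\right)^{2} + 25} \left(50 - 12\right) = - \frac{6}{6^{2} + 25} \cdot 38 = - \frac{6}{36 + 25} \cdot 38 = - \frac{6}{61} \cdot 38 = \left(-6\right) \frac{1}{61} \cdot 38 = \left(- \frac{6}{61}\right) 38 = - \frac{228}{61}$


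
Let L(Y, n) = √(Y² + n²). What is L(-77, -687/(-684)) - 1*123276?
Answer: -123276 + √308265577/228 ≈ -1.2320e+5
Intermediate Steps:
L(-77, -687/(-684)) - 1*123276 = √((-77)² + (-687/(-684))²) - 1*123276 = √(5929 + (-687*(-1/684))²) - 123276 = √(5929 + (229/228)²) - 123276 = √(5929 + 52441/51984) - 123276 = √(308265577/51984) - 123276 = √308265577/228 - 123276 = -123276 + √308265577/228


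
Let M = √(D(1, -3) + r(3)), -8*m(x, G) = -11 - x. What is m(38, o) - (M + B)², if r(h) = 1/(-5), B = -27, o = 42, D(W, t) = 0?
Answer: -28907/40 + 54*I*√5/5 ≈ -722.67 + 24.15*I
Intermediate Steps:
r(h) = -⅕
m(x, G) = 11/8 + x/8 (m(x, G) = -(-11 - x)/8 = 11/8 + x/8)
M = I*√5/5 (M = √(0 - ⅕) = √(-⅕) = I*√5/5 ≈ 0.44721*I)
m(38, o) - (M + B)² = (11/8 + (⅛)*38) - (I*√5/5 - 27)² = (11/8 + 19/4) - (-27 + I*√5/5)² = 49/8 - (-27 + I*√5/5)²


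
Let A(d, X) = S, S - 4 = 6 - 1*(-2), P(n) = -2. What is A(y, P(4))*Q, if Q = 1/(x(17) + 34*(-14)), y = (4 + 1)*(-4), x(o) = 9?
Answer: -12/467 ≈ -0.025696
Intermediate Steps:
S = 12 (S = 4 + (6 - 1*(-2)) = 4 + (6 + 2) = 4 + 8 = 12)
y = -20 (y = 5*(-4) = -20)
A(d, X) = 12
Q = -1/467 (Q = 1/(9 + 34*(-14)) = 1/(9 - 476) = 1/(-467) = -1/467 ≈ -0.0021413)
A(y, P(4))*Q = 12*(-1/467) = -12/467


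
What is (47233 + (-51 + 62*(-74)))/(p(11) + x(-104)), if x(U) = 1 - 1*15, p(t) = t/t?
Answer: -42594/13 ≈ -3276.5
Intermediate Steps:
p(t) = 1
x(U) = -14 (x(U) = 1 - 15 = -14)
(47233 + (-51 + 62*(-74)))/(p(11) + x(-104)) = (47233 + (-51 + 62*(-74)))/(1 - 14) = (47233 + (-51 - 4588))/(-13) = (47233 - 4639)*(-1/13) = 42594*(-1/13) = -42594/13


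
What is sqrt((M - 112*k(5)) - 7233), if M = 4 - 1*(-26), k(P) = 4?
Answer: I*sqrt(7651) ≈ 87.47*I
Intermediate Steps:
M = 30 (M = 4 + 26 = 30)
sqrt((M - 112*k(5)) - 7233) = sqrt((30 - 112*4) - 7233) = sqrt((30 - 448) - 7233) = sqrt(-418 - 7233) = sqrt(-7651) = I*sqrt(7651)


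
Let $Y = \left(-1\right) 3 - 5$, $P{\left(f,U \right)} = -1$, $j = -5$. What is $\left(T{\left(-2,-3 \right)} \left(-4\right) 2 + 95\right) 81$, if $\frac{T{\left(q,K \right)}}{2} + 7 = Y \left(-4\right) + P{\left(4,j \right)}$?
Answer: $-23409$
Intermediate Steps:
$Y = -8$ ($Y = -3 - 5 = -8$)
$T{\left(q,K \right)} = 48$ ($T{\left(q,K \right)} = -14 + 2 \left(\left(-8\right) \left(-4\right) - 1\right) = -14 + 2 \left(32 - 1\right) = -14 + 2 \cdot 31 = -14 + 62 = 48$)
$\left(T{\left(-2,-3 \right)} \left(-4\right) 2 + 95\right) 81 = \left(48 \left(-4\right) 2 + 95\right) 81 = \left(\left(-192\right) 2 + 95\right) 81 = \left(-384 + 95\right) 81 = \left(-289\right) 81 = -23409$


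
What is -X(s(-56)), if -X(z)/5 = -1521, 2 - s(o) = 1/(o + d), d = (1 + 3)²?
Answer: -7605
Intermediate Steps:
d = 16 (d = 4² = 16)
s(o) = 2 - 1/(16 + o) (s(o) = 2 - 1/(o + 16) = 2 - 1/(16 + o))
X(z) = 7605 (X(z) = -5*(-1521) = 7605)
-X(s(-56)) = -1*7605 = -7605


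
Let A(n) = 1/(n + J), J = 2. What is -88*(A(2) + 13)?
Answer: -1166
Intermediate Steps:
A(n) = 1/(2 + n) (A(n) = 1/(n + 2) = 1/(2 + n))
-88*(A(2) + 13) = -88*(1/(2 + 2) + 13) = -88*(1/4 + 13) = -88*53/4 = -1166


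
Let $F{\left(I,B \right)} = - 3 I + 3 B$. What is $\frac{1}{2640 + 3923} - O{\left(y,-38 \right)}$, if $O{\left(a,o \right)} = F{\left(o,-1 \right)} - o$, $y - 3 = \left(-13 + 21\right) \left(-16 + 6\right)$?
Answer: $- \frac{977886}{6563} \approx -149.0$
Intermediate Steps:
$y = -77$ ($y = 3 + \left(-13 + 21\right) \left(-16 + 6\right) = 3 + 8 \left(-10\right) = 3 - 80 = -77$)
$O{\left(a,o \right)} = -3 - 4 o$ ($O{\left(a,o \right)} = \left(- 3 o + 3 \left(-1\right)\right) - o = \left(- 3 o - 3\right) - o = \left(-3 - 3 o\right) - o = -3 - 4 o$)
$\frac{1}{2640 + 3923} - O{\left(y,-38 \right)} = \frac{1}{2640 + 3923} - \left(-3 - -152\right) = \frac{1}{6563} - \left(-3 + 152\right) = \frac{1}{6563} - 149 = - \frac{977886}{6563}$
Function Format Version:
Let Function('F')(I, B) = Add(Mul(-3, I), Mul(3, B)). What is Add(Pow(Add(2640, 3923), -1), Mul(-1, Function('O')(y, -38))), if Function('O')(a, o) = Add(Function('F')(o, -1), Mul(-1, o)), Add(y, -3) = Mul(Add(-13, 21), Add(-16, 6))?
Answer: Rational(-977886, 6563) ≈ -149.00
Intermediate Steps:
y = -77 (y = Add(3, Mul(Add(-13, 21), Add(-16, 6))) = Add(3, Mul(8, -10)) = Add(3, -80) = -77)
Function('O')(a, o) = Add(-3, Mul(-4, o)) (Function('O')(a, o) = Add(Add(Mul(-3, o), Mul(3, -1)), Mul(-1, o)) = Add(Add(Mul(-3, o), -3), Mul(-1, o)) = Add(Add(-3, Mul(-3, o)), Mul(-1, o)) = Add(-3, Mul(-4, o)))
Add(Pow(Add(2640, 3923), -1), Mul(-1, Function('O')(y, -38))) = Add(Pow(Add(2640, 3923), -1), Mul(-1, Add(-3, Mul(-4, -38)))) = Add(Pow(6563, -1), Mul(-1, Add(-3, 152))) = Add(Rational(1, 6563), Mul(-1, 149)) = Add(Rational(1, 6563), -149) = Rational(-977886, 6563)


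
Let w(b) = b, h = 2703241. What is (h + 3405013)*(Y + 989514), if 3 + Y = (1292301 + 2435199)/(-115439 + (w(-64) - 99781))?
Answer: 325298363125920624/53821 ≈ 6.0441e+12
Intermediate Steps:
Y = -1093338/53821 (Y = -3 + (1292301 + 2435199)/(-115439 + (-64 - 99781)) = -3 + 3727500/(-115439 - 99845) = -3 + 3727500/(-215284) = -3 + 3727500*(-1/215284) = -3 - 931875/53821 = -1093338/53821 ≈ -20.314)
(h + 3405013)*(Y + 989514) = (2703241 + 3405013)*(-1093338/53821 + 989514) = 6108254*(53255539656/53821) = 325298363125920624/53821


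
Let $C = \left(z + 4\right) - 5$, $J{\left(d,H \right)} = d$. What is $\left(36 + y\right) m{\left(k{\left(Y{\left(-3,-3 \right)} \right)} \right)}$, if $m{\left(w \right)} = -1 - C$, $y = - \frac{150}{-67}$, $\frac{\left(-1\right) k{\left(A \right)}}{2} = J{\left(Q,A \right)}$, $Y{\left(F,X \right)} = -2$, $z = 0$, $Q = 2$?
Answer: $0$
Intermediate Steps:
$C = -1$ ($C = \left(0 + 4\right) - 5 = 4 - 5 = -1$)
$k{\left(A \right)} = -4$ ($k{\left(A \right)} = \left(-2\right) 2 = -4$)
$y = \frac{150}{67}$ ($y = \left(-150\right) \left(- \frac{1}{67}\right) = \frac{150}{67} \approx 2.2388$)
$m{\left(w \right)} = 0$ ($m{\left(w \right)} = -1 - -1 = -1 + 1 = 0$)
$\left(36 + y\right) m{\left(k{\left(Y{\left(-3,-3 \right)} \right)} \right)} = \left(36 + \frac{150}{67}\right) 0 = \frac{2562}{67} \cdot 0 = 0$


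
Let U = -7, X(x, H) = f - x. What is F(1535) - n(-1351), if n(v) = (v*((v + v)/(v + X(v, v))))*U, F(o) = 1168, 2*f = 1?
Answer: 51106796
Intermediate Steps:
f = ½ (f = (½)*1 = ½ ≈ 0.50000)
X(x, H) = ½ - x
n(v) = -28*v² (n(v) = (v*((v + v)/(v + (½ - v))))*(-7) = (v*((2*v)/(½)))*(-7) = (v*((2*v)*2))*(-7) = (v*(4*v))*(-7) = (4*v²)*(-7) = -28*v²)
F(1535) - n(-1351) = 1168 - (-28)*(-1351)² = 1168 - (-28)*1825201 = 1168 - 1*(-51105628) = 1168 + 51105628 = 51106796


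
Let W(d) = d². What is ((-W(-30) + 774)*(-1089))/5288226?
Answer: 22869/881371 ≈ 0.025947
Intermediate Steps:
((-W(-30) + 774)*(-1089))/5288226 = ((-1*(-30)² + 774)*(-1089))/5288226 = ((-1*900 + 774)*(-1089))*(1/5288226) = ((-900 + 774)*(-1089))*(1/5288226) = -126*(-1089)*(1/5288226) = 137214*(1/5288226) = 22869/881371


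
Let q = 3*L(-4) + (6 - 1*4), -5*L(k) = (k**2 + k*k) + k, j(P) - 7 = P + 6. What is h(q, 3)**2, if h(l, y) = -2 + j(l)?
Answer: 361/25 ≈ 14.440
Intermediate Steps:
j(P) = 13 + P (j(P) = 7 + (P + 6) = 7 + (6 + P) = 13 + P)
L(k) = -2*k**2/5 - k/5 (L(k) = -((k**2 + k*k) + k)/5 = -((k**2 + k**2) + k)/5 = -(2*k**2 + k)/5 = -(k + 2*k**2)/5 = -2*k**2/5 - k/5)
q = -74/5 (q = 3*(-1/5*(-4)*(1 + 2*(-4))) + (6 - 1*4) = 3*(-1/5*(-4)*(1 - 8)) + (6 - 4) = 3*(-1/5*(-4)*(-7)) + 2 = 3*(-28/5) + 2 = -84/5 + 2 = -74/5 ≈ -14.800)
h(l, y) = 11 + l (h(l, y) = -2 + (13 + l) = 11 + l)
h(q, 3)**2 = (11 - 74/5)**2 = (-19/5)**2 = 361/25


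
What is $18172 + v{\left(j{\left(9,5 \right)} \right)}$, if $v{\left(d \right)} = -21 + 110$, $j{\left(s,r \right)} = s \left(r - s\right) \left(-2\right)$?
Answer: $18261$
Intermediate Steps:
$j{\left(s,r \right)} = - 2 s \left(r - s\right)$
$v{\left(d \right)} = 89$
$18172 + v{\left(j{\left(9,5 \right)} \right)} = 18172 + 89 = 18261$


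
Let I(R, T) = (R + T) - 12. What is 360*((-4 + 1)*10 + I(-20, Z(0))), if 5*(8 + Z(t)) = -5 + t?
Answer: -25560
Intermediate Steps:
Z(t) = -9 + t/5 (Z(t) = -8 + (-5 + t)/5 = -8 + (-1 + t/5) = -9 + t/5)
I(R, T) = -12 + R + T
360*((-4 + 1)*10 + I(-20, Z(0))) = 360*((-4 + 1)*10 + (-12 - 20 + (-9 + (⅕)*0))) = 360*(-3*10 + (-12 - 20 + (-9 + 0))) = 360*(-30 + (-12 - 20 - 9)) = 360*(-30 - 41) = 360*(-71) = -25560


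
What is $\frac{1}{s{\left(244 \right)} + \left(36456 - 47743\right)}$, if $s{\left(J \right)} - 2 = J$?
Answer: $- \frac{1}{11041} \approx -9.0571 \cdot 10^{-5}$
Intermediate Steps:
$s{\left(J \right)} = 2 + J$
$\frac{1}{s{\left(244 \right)} + \left(36456 - 47743\right)} = \frac{1}{\left(2 + 244\right) + \left(36456 - 47743\right)} = \frac{1}{246 + \left(36456 - 47743\right)} = \frac{1}{246 - 11287} = \frac{1}{-11041} = - \frac{1}{11041}$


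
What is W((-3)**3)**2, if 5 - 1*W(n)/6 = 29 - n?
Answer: 93636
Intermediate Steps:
W(n) = -144 + 6*n (W(n) = 30 - 6*(29 - n) = 30 + (-174 + 6*n) = -144 + 6*n)
W((-3)**3)**2 = (-144 + 6*(-3)**3)**2 = (-144 + 6*(-27))**2 = (-144 - 162)**2 = (-306)**2 = 93636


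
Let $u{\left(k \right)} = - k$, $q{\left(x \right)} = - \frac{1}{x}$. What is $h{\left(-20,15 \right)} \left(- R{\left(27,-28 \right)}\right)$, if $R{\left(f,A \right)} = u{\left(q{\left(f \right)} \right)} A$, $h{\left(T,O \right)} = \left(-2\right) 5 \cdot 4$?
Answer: $- \frac{1120}{27} \approx -41.482$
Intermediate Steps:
$h{\left(T,O \right)} = -40$ ($h{\left(T,O \right)} = \left(-10\right) 4 = -40$)
$R{\left(f,A \right)} = \frac{A}{f}$ ($R{\left(f,A \right)} = - \frac{-1}{f} A = \frac{A}{f}$)
$h{\left(-20,15 \right)} \left(- R{\left(27,-28 \right)}\right) = - 40 \left(- \frac{-28}{27}\right) = - 40 \left(\left(-1\right) \left(- \frac{28}{27}\right)\right) = \left(-40\right) \frac{28}{27} = - \frac{1120}{27}$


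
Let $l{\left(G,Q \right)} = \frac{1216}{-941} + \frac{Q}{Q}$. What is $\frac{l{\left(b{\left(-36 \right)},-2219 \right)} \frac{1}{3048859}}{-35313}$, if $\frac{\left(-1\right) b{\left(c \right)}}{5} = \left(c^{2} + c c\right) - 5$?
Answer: $\frac{25}{9210196432077} \approx 2.7144 \cdot 10^{-12}$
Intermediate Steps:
$b{\left(c \right)} = 25 - 10 c^{2}$ ($b{\left(c \right)} = - 5 \left(\left(c^{2} + c c\right) - 5\right) = - 5 \left(\left(c^{2} + c^{2}\right) - 5\right) = - 5 \left(2 c^{2} - 5\right) = - 5 \left(-5 + 2 c^{2}\right) = 25 - 10 c^{2}$)
$l{\left(G,Q \right)} = - \frac{275}{941}$ ($l{\left(G,Q \right)} = 1216 \left(- \frac{1}{941}\right) + 1 = - \frac{1216}{941} + 1 = - \frac{275}{941}$)
$\frac{l{\left(b{\left(-36 \right)},-2219 \right)} \frac{1}{3048859}}{-35313} = \frac{\left(- \frac{275}{941}\right) \frac{1}{3048859}}{-35313} = \left(- \frac{275}{941}\right) \frac{1}{3048859} \left(- \frac{1}{35313}\right) = \left(- \frac{25}{260816029}\right) \left(- \frac{1}{35313}\right) = \frac{25}{9210196432077}$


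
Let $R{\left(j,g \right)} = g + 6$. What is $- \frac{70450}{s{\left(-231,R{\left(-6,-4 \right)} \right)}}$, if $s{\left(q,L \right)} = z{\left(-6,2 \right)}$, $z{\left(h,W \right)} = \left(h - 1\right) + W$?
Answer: $14090$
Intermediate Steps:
$z{\left(h,W \right)} = -1 + W + h$ ($z{\left(h,W \right)} = \left(-1 + h\right) + W = -1 + W + h$)
$R{\left(j,g \right)} = 6 + g$
$s{\left(q,L \right)} = -5$ ($s{\left(q,L \right)} = -1 + 2 - 6 = -5$)
$- \frac{70450}{s{\left(-231,R{\left(-6,-4 \right)} \right)}} = - \frac{70450}{-5} = \left(-70450\right) \left(- \frac{1}{5}\right) = 14090$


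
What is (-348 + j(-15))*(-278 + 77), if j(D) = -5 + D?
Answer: 73968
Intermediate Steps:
(-348 + j(-15))*(-278 + 77) = (-348 + (-5 - 15))*(-278 + 77) = (-348 - 20)*(-201) = -368*(-201) = 73968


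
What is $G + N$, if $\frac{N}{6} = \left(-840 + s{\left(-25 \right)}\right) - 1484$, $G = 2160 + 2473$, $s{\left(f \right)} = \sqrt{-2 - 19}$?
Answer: $-9311 + 6 i \sqrt{21} \approx -9311.0 + 27.495 i$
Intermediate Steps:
$s{\left(f \right)} = i \sqrt{21}$ ($s{\left(f \right)} = \sqrt{-21} = i \sqrt{21}$)
$G = 4633$
$N = -13944 + 6 i \sqrt{21}$ ($N = 6 \left(\left(-840 + i \sqrt{21}\right) - 1484\right) = 6 \left(-2324 + i \sqrt{21}\right) = -13944 + 6 i \sqrt{21} \approx -13944.0 + 27.495 i$)
$G + N = 4633 - \left(13944 - 6 i \sqrt{21}\right) = -9311 + 6 i \sqrt{21}$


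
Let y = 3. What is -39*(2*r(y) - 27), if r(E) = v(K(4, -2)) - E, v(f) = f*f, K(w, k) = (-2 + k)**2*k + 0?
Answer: -78585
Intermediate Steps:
K(w, k) = k*(-2 + k)**2 (K(w, k) = k*(-2 + k)**2 + 0 = k*(-2 + k)**2)
v(f) = f**2
r(E) = 1024 - E (r(E) = (-2*(-2 - 2)**2)**2 - E = (-2*(-4)**2)**2 - E = (-2*16)**2 - E = (-32)**2 - E = 1024 - E)
-39*(2*r(y) - 27) = -39*(2*(1024 - 1*3) - 27) = -39*(2*(1024 - 3) - 27) = -39*(2*1021 - 27) = -39*(2042 - 27) = -39*2015 = -78585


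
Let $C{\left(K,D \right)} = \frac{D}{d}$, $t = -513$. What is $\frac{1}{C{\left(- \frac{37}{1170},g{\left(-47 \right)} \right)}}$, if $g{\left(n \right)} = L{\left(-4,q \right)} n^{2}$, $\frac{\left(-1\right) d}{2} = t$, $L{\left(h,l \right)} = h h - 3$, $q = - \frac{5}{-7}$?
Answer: $\frac{1026}{28717} \approx 0.035728$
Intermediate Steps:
$q = \frac{5}{7}$ ($q = \left(-5\right) \left(- \frac{1}{7}\right) = \frac{5}{7} \approx 0.71429$)
$L{\left(h,l \right)} = -3 + h^{2}$ ($L{\left(h,l \right)} = h^{2} - 3 = -3 + h^{2}$)
$d = 1026$ ($d = \left(-2\right) \left(-513\right) = 1026$)
$g{\left(n \right)} = 13 n^{2}$ ($g{\left(n \right)} = \left(-3 + \left(-4\right)^{2}\right) n^{2} = \left(-3 + 16\right) n^{2} = 13 n^{2}$)
$C{\left(K,D \right)} = \frac{D}{1026}$
$\frac{1}{C{\left(- \frac{37}{1170},g{\left(-47 \right)} \right)}} = \frac{1}{\frac{1}{1026} \cdot 13 \left(-47\right)^{2}} = \frac{1}{\frac{1}{1026} \cdot 13 \cdot 2209} = \frac{1}{\frac{1}{1026} \cdot 28717} = \frac{1}{\frac{28717}{1026}} = \frac{1026}{28717}$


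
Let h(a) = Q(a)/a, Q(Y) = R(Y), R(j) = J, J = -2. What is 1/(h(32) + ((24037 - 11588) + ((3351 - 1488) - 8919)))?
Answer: 16/86287 ≈ 0.00018543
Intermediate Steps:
R(j) = -2
Q(Y) = -2
h(a) = -2/a
1/(h(32) + ((24037 - 11588) + ((3351 - 1488) - 8919))) = 1/(-2/32 + ((24037 - 11588) + ((3351 - 1488) - 8919))) = 1/(-2*1/32 + (12449 + (1863 - 8919))) = 1/(-1/16 + (12449 - 7056)) = 1/(-1/16 + 5393) = 1/(86287/16) = 16/86287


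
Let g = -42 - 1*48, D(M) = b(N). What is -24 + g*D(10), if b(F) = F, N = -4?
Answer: 336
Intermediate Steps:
D(M) = -4
g = -90 (g = -42 - 48 = -90)
-24 + g*D(10) = -24 - 90*(-4) = -24 + 360 = 336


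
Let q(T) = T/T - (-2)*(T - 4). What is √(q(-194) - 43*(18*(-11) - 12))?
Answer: √8635 ≈ 92.925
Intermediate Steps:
q(T) = -7 + 2*T (q(T) = 1 - (-2)*(-4 + T) = 1 - (8 - 2*T) = 1 + (-8 + 2*T) = -7 + 2*T)
√(q(-194) - 43*(18*(-11) - 12)) = √((-7 + 2*(-194)) - 43*(18*(-11) - 12)) = √((-7 - 388) - 43*(-198 - 12)) = √(-395 - 43*(-210)) = √(-395 + 9030) = √8635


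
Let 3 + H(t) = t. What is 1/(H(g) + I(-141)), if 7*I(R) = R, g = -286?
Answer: -7/2164 ≈ -0.0032348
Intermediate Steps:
I(R) = R/7
H(t) = -3 + t
1/(H(g) + I(-141)) = 1/((-3 - 286) + (1/7)*(-141)) = 1/(-289 - 141/7) = 1/(-2164/7) = -7/2164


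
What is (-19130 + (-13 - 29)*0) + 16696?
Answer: -2434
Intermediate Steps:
(-19130 + (-13 - 29)*0) + 16696 = (-19130 - 42*0) + 16696 = (-19130 + 0) + 16696 = -19130 + 16696 = -2434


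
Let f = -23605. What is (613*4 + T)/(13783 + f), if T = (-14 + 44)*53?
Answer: -2021/4911 ≈ -0.41153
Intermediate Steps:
T = 1590 (T = 30*53 = 1590)
(613*4 + T)/(13783 + f) = (613*4 + 1590)/(13783 - 23605) = (2452 + 1590)/(-9822) = 4042*(-1/9822) = -2021/4911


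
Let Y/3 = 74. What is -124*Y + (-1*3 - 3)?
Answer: -27534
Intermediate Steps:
Y = 222 (Y = 3*74 = 222)
-124*Y + (-1*3 - 3) = -124*222 + (-1*3 - 3) = -27528 + (-3 - 3) = -27528 - 6 = -27534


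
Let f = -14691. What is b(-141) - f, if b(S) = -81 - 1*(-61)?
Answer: 14671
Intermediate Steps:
b(S) = -20 (b(S) = -81 + 61 = -20)
b(-141) - f = -20 - 1*(-14691) = -20 + 14691 = 14671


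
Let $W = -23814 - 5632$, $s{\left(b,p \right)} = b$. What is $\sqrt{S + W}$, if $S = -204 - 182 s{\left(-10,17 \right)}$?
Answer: $11 i \sqrt{230} \approx 166.82 i$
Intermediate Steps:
$W = -29446$
$S = 1616$ ($S = -204 - -1820 = -204 + 1820 = 1616$)
$\sqrt{S + W} = \sqrt{1616 - 29446} = \sqrt{-27830} = 11 i \sqrt{230}$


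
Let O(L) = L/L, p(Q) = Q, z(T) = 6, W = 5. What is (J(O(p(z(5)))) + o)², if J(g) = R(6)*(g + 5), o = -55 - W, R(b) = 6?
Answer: 576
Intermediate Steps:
O(L) = 1
o = -60 (o = -55 - 1*5 = -55 - 5 = -60)
J(g) = 30 + 6*g (J(g) = 6*(g + 5) = 6*(5 + g) = 30 + 6*g)
(J(O(p(z(5)))) + o)² = ((30 + 6*1) - 60)² = ((30 + 6) - 60)² = (36 - 60)² = (-24)² = 576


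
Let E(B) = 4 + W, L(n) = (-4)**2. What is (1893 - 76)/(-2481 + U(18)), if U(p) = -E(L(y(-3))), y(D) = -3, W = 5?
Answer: -1817/2490 ≈ -0.72972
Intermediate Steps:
L(n) = 16
E(B) = 9 (E(B) = 4 + 5 = 9)
U(p) = -9 (U(p) = -1*9 = -9)
(1893 - 76)/(-2481 + U(18)) = (1893 - 76)/(-2481 - 9) = 1817/(-2490) = 1817*(-1/2490) = -1817/2490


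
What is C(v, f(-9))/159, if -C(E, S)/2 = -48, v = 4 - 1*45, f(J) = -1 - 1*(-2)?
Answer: 32/53 ≈ 0.60377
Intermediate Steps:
f(J) = 1 (f(J) = -1 + 2 = 1)
v = -41 (v = 4 - 45 = -41)
C(E, S) = 96 (C(E, S) = -2*(-48) = 96)
C(v, f(-9))/159 = 96/159 = 96*(1/159) = 32/53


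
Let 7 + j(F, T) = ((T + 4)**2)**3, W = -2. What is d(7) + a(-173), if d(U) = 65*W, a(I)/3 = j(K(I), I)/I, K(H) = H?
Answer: -69894255389912/173 ≈ -4.0401e+11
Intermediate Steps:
j(F, T) = -7 + (4 + T)**6 (j(F, T) = -7 + ((T + 4)**2)**3 = -7 + ((4 + T)**2)**3 = -7 + (4 + T)**6)
a(I) = 3*(-7 + (4 + I)**6)/I (a(I) = 3*((-7 + (4 + I)**6)/I) = 3*(-7 + (4 + I)**6)/I)
d(U) = -130 (d(U) = 65*(-2) = -130)
d(7) + a(-173) = -130 + 3*(-7 + (4 - 173)**6)/(-173) = -130 + 3*(-1/173)*(-7 + (-169)**6) = -130 + 3*(-1/173)*(-7 + 23298085122481) = -130 + 3*(-1/173)*23298085122474 = -130 - 69894255367422/173 = -69894255389912/173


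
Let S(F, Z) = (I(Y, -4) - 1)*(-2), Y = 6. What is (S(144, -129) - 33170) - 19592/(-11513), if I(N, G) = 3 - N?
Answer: -381774514/11513 ≈ -33160.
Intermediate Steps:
S(F, Z) = 8 (S(F, Z) = ((3 - 1*6) - 1)*(-2) = ((3 - 6) - 1)*(-2) = (-3 - 1)*(-2) = -4*(-2) = 8)
(S(144, -129) - 33170) - 19592/(-11513) = (8 - 33170) - 19592/(-11513) = -33162 - 19592*(-1/11513) = -33162 + 19592/11513 = -381774514/11513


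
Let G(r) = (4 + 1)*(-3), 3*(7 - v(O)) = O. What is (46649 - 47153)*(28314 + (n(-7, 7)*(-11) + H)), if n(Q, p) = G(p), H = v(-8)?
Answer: -14358288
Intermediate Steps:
v(O) = 7 - O/3
H = 29/3 (H = 7 - ⅓*(-8) = 7 + 8/3 = 29/3 ≈ 9.6667)
G(r) = -15 (G(r) = 5*(-3) = -15)
n(Q, p) = -15
(46649 - 47153)*(28314 + (n(-7, 7)*(-11) + H)) = (46649 - 47153)*(28314 + (-15*(-11) + 29/3)) = -504*(28314 + (165 + 29/3)) = -504*(28314 + 524/3) = -504*85466/3 = -14358288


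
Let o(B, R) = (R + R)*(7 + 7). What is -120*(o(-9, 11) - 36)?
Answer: -32640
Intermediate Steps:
o(B, R) = 28*R (o(B, R) = (2*R)*14 = 28*R)
-120*(o(-9, 11) - 36) = -120*(28*11 - 36) = -120*(308 - 36) = -120*272 = -32640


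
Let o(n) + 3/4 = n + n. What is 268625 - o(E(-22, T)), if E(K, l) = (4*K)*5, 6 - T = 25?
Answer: 1078023/4 ≈ 2.6951e+5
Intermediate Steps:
T = -19 (T = 6 - 1*25 = 6 - 25 = -19)
E(K, l) = 20*K
o(n) = -¾ + 2*n (o(n) = -¾ + (n + n) = -¾ + 2*n)
268625 - o(E(-22, T)) = 268625 - (-¾ + 2*(20*(-22))) = 268625 - (-¾ + 2*(-440)) = 268625 - (-¾ - 880) = 268625 - 1*(-3523/4) = 268625 + 3523/4 = 1078023/4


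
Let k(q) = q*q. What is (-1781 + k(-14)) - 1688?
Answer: -3273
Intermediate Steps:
k(q) = q²
(-1781 + k(-14)) - 1688 = (-1781 + (-14)²) - 1688 = (-1781 + 196) - 1688 = -1585 - 1688 = -3273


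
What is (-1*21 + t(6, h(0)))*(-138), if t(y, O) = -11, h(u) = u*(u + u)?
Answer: 4416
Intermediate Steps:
h(u) = 2*u² (h(u) = u*(2*u) = 2*u²)
(-1*21 + t(6, h(0)))*(-138) = (-1*21 - 11)*(-138) = (-21 - 11)*(-138) = -32*(-138) = 4416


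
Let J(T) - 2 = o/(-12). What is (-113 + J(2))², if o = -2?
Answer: 442225/36 ≈ 12284.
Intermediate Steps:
J(T) = 13/6 (J(T) = 2 - 2/(-12) = 2 - 2*(-1/12) = 2 + ⅙ = 13/6)
(-113 + J(2))² = (-113 + 13/6)² = (-665/6)² = 442225/36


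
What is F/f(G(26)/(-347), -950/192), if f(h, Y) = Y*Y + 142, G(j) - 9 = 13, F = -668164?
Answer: -6157799424/1534297 ≈ -4013.4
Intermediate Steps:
G(j) = 22 (G(j) = 9 + 13 = 22)
f(h, Y) = 142 + Y² (f(h, Y) = Y² + 142 = 142 + Y²)
F/f(G(26)/(-347), -950/192) = -668164/(142 + (-950/192)²) = -668164/(142 + (-950*1/192)²) = -668164/(142 + (-475/96)²) = -668164/(142 + 225625/9216) = -668164/1534297/9216 = -668164*9216/1534297 = -6157799424/1534297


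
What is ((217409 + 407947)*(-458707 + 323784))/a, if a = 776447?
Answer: -84374907588/776447 ≈ -1.0867e+5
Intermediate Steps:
((217409 + 407947)*(-458707 + 323784))/a = ((217409 + 407947)*(-458707 + 323784))/776447 = (625356*(-134923))*(1/776447) = -84374907588*1/776447 = -84374907588/776447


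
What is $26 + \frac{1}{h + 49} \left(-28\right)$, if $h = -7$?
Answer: $\frac{76}{3} \approx 25.333$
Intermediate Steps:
$26 + \frac{1}{h + 49} \left(-28\right) = 26 + \frac{1}{-7 + 49} \left(-28\right) = 26 + \frac{1}{42} \left(-28\right) = 26 - \frac{2}{3} = \frac{76}{3}$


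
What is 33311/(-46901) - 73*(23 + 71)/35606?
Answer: -753953064/834978503 ≈ -0.90296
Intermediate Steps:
33311/(-46901) - 73*(23 + 71)/35606 = 33311*(-1/46901) - 73*94*(1/35606) = -33311/46901 - 6862*1/35606 = -33311/46901 - 3431/17803 = -753953064/834978503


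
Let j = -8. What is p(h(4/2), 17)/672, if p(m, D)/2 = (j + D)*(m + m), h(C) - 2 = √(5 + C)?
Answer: 3/28 + 3*√7/56 ≈ 0.24888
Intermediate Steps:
h(C) = 2 + √(5 + C)
p(m, D) = 4*m*(-8 + D) (p(m, D) = 2*((-8 + D)*(m + m)) = 2*((-8 + D)*(2*m)) = 2*(2*m*(-8 + D)) = 4*m*(-8 + D))
p(h(4/2), 17)/672 = (4*(2 + √(5 + 4/2))*(-8 + 17))/672 = (4*(2 + √(5 + 4*(½)))*9)*(1/672) = (4*(2 + √(5 + 2))*9)*(1/672) = (4*(2 + √7)*9)*(1/672) = (72 + 36*√7)*(1/672) = 3/28 + 3*√7/56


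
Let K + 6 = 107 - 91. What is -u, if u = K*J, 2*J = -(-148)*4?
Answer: -2960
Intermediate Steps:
K = 10 (K = -6 + (107 - 91) = -6 + 16 = 10)
J = 296 (J = (-(-148)*4)/2 = (-37*(-16))/2 = (½)*592 = 296)
u = 2960 (u = 10*296 = 2960)
-u = -1*2960 = -2960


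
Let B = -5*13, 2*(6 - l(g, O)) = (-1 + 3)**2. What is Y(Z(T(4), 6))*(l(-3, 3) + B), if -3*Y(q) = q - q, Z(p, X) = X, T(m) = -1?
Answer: 0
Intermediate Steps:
l(g, O) = 4 (l(g, O) = 6 - (-1 + 3)**2/2 = 6 - 1/2*2**2 = 6 - 1/2*4 = 6 - 2 = 4)
B = -65
Y(q) = 0 (Y(q) = -(q - q)/3 = -1/3*0 = 0)
Y(Z(T(4), 6))*(l(-3, 3) + B) = 0*(4 - 65) = 0*(-61) = 0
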